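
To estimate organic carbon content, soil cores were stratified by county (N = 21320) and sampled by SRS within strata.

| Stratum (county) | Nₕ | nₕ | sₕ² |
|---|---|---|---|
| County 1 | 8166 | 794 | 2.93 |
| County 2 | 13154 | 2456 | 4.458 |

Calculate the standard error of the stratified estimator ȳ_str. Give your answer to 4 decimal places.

Var(ȳ_str) = Σₕ Wₕ²(1 − fₕ)sₕ²/nₕ with Wₕ = Nₕ/N, N = 21320.
County 1: Wₕ = 0.38302064; term = 0.38302064²·(1 − 0.09723243)·2.93/794 = 4.8872822 × 10^-4.
County 2: Wₕ = 0.61697936; term = 0.61697936²·(1 − 0.18671127)·4.458/2456 = 5.6195007 × 10^-4.
Sum = 0.0010506783.
SE = √(0.0010506783) = 0.0324.

0.0324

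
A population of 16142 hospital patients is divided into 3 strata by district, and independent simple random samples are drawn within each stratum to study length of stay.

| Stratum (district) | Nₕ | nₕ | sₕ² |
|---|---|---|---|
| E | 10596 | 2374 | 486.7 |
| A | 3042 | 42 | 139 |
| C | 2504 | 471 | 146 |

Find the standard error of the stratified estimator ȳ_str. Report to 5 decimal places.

Var(ȳ_str) = Σₕ Wₕ²(1 − fₕ)sₕ²/nₕ with Wₕ = Nₕ/N, N = 16142.
E: Wₕ = 0.65642423; term = 0.65642423²·(1 − 0.22404681)·486.7/2374 = 0.068546513.
A: Wₕ = 0.18845248; term = 0.18845248²·(1 − 0.01380671)·139/42 = 0.11591277.
C: Wₕ = 0.15512328; term = 0.15512328²·(1 − 0.18809904)·146/471 = 0.0060560432.
Sum = 0.19051533.
SE = √(0.19051533) = 0.43648.

0.43648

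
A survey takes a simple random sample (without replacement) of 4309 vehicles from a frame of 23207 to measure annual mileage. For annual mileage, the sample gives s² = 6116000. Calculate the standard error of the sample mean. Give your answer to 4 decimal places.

33.9973

Under SRS without replacement, Var(ȳ) = (1 − f)·s²/n with f = n/N = 4309/23207 = 0.18567674.
Var(ȳ) = (1 − 0.18567674)·6116000/4309 = 0.81432326·1419.3548 = 1155.8137.
SE(ȳ) = √(1155.8137) = 33.9973.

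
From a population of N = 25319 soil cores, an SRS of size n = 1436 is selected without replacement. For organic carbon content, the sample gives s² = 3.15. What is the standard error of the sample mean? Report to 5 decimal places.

Under SRS without replacement, Var(ȳ) = (1 − f)·s²/n with f = n/N = 1436/25319 = 0.05671630.
Var(ȳ) = (1 − 0.05671630)·3.15/1436 = 0.94328370·0.0021935933 = 0.0020691808.
SE(ȳ) = √(0.0020691808) = 0.04549.

0.04549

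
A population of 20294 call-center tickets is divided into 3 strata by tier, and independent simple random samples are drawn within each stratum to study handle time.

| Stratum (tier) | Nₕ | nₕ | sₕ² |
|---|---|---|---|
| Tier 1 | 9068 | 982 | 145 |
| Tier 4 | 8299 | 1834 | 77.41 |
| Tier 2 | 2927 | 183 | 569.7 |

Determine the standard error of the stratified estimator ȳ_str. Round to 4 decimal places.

0.3041

Var(ȳ_str) = Σₕ Wₕ²(1 − fₕ)sₕ²/nₕ with Wₕ = Nₕ/N, N = 20294.
Tier 1: Wₕ = 0.44683158; term = 0.44683158²·(1 − 0.10829290)·145/982 = 0.026288539.
Tier 4: Wₕ = 0.40893860; term = 0.40893860²·(1 − 0.22099048)·77.41/1834 = 0.0054986581.
Tier 2: Wₕ = 0.14422982; term = 0.14422982²·(1 − 0.06252135)·569.7/183 = 0.060710897.
Sum = 0.092498094.
SE = √(0.092498094) = 0.3041.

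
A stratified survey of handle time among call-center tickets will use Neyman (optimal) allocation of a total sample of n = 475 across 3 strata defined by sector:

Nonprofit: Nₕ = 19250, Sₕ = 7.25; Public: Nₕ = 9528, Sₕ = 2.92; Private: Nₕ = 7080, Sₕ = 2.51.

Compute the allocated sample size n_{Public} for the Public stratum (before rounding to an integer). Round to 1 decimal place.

71.4

Neyman allocation: nₕ = n·NₕSₕ / Σⱼ NⱼSⱼ.
Σ NⱼSⱼ = 19250·7.25 + 9528·2.92 + 7080·2.51 = 185155.06.
n_{Public} = 475·9528·2.92 / 185155.06 = 71.4.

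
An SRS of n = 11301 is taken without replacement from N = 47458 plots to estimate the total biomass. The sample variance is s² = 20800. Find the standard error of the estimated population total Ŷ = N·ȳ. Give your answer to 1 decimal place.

Var(Ŷ) = N²·Var(ȳ) = N²·(1 − n/N)·s²/n.
f = 11301/47458 = 0.23812634; Var(ȳ) = 0.76187366·20800/11301 = 1.4022628.
Var(Ŷ) = 47458² · 1.4022628 = 3.1582629 × 10^9.
SE(Ŷ) = √(3.1582629 × 10^9) = 56198.4.

56198.4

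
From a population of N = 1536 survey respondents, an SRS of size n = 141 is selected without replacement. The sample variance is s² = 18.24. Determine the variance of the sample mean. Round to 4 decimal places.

0.1175

Under SRS without replacement, Var(ȳ) = (1 − f)·s²/n with f = n/N = 141/1536 = 0.09179688.
Var(ȳ) = (1 − 0.09179688)·18.24/141 = 0.90820312·0.1293617 = 0.1174867.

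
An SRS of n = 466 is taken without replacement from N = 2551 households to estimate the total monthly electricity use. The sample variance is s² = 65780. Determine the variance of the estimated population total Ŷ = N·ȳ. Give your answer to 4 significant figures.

Var(Ŷ) = N²·Var(ȳ) = N²·(1 − n/N)·s²/n.
f = 466/2551 = 0.18267346; Var(ȳ) = 0.81732654·65780/466 = 115.37283.
Var(Ŷ) = 2551² · 115.37283 = 7.5080034 × 10^8.

7.508 × 10^8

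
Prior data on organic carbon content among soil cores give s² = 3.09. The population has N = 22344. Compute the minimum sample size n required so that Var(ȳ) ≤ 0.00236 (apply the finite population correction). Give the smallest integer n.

Without fpc, n₀ = s²/D = 3.09/0.00236 = 1309.3220.
With fpc, (1 − n/N)·s²/n ≤ D requires n ≥ n₀/(1 + n₀/N) = 1309.3220/(1 + 1309.3220/22344) = 1236.8449.
Rounding up, n = 1237.

1237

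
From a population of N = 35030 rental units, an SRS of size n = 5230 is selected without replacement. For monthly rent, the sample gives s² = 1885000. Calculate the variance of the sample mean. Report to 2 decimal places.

306.61

Under SRS without replacement, Var(ȳ) = (1 − f)·s²/n with f = n/N = 5230/35030 = 0.14930060.
Var(ȳ) = (1 − 0.14930060)·1885000/5230 = 0.85069940·360.42065 = 306.60963.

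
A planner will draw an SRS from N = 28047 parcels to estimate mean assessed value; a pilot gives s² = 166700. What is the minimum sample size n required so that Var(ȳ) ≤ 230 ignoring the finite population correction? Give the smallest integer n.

Without fpc, n₀ = s²/D = 166700/230 = 724.7826.
Rounding up, n = 725.

725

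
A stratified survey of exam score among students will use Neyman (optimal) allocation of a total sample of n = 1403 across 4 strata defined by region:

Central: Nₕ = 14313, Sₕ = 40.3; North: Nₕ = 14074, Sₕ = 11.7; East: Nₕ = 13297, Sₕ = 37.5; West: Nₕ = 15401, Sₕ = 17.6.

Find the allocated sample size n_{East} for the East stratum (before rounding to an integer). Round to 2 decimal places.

Neyman allocation: nₕ = n·NₕSₕ / Σⱼ NⱼSⱼ.
Σ NⱼSⱼ = 14313·40.3 + 14074·11.7 + 13297·37.5 + 15401·17.6 = 1.5111748 × 10^6.
n_{East} = 1403·13297·37.5 / (1.5111748 × 10^6) = 462.94.

462.94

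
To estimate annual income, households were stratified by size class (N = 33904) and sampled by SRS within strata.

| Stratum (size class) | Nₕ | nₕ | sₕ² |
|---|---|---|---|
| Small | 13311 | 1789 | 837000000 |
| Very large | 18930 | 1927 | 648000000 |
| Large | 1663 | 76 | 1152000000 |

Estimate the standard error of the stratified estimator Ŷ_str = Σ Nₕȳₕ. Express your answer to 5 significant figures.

Var(Ŷ_str) = Σₕ Nₕ²(1 − fₕ)sₕ²/nₕ.
Small: 13311²·(1 − 1789/13311)·837000000/1789 = 7.1755248 × 10^13.
Very large: 18930²·(1 − 1927/18930)·648000000/1927 = 1.0823543 × 10^14.
Large: 1663²·(1 − 76/1663)·1152000000/76 = 4.0004428 × 10^13.
Sum = 2.1999511 × 10^14.
SE = √(2.1999511 × 10^14) = 1.4832 × 10^7.

1.4832 × 10^7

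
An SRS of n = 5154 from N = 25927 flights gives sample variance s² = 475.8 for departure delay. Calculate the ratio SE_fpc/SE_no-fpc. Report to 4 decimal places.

f = n/N = 5154/25927 = 0.19878891.
SE_no-fpc = √(s²/n) = 0.30383655; SE_fpc = √((1−f)s²/n) = 0.2719653.
Ratio = √(1−f) = 0.89510396.

0.8951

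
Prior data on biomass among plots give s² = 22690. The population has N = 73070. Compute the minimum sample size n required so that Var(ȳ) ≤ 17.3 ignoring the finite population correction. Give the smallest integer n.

1312

Without fpc, n₀ = s²/D = 22690/17.3 = 1311.5607.
Rounding up, n = 1312.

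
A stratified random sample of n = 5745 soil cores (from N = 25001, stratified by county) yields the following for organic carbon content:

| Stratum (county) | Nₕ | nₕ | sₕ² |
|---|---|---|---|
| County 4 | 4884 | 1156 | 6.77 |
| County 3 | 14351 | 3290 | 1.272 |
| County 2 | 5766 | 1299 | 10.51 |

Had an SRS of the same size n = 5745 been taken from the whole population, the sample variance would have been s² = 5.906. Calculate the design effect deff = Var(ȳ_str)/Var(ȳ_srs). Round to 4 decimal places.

0.7605

Var(ȳ_str) = Σ Wₕ²(1−fₕ)sₕ²/nₕ with Wₕ = Nₕ/25001:
  County 4: (4884/25001)²·(1−1156/4884)·6.77/1156 = 1.7059552 × 10^-4
  County 3: (14351/25001)²·(1−3290/14351)·1.272/3290 = 9.8186778 × 10^-5
  County 2: (5766/25001)²·(1−1299/5766)·10.51/1299 = 3.3340292 × 10^-4
  → Var(ȳ_str) = 6.0218522 × 10^-4.
Var(ȳ_srs) = (1 − 5745/25001)·5.906/5745 = 7.9179382 × 10^-4.
deff = (6.0218522 × 10^-4) / (7.9179382 × 10^-4) = 0.7605.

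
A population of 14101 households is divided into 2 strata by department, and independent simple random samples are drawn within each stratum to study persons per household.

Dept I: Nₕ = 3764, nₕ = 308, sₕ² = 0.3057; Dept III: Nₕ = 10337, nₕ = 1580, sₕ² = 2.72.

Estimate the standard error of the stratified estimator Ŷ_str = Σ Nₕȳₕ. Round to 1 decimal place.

410.8

Var(Ŷ_str) = Σₕ Nₕ²(1 − fₕ)sₕ²/nₕ.
Dept I: 3764²·(1 − 308/3764)·0.3057/308 = 12911.243.
Dept III: 10337²·(1 − 1580/10337)·2.72/1580 = 155833.81.
Sum = 168745.05.
SE = √(168745.05) = 410.8.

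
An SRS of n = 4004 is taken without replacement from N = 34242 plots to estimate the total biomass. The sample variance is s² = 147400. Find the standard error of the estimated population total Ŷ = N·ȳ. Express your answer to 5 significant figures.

Var(Ŷ) = N²·Var(ȳ) = N²·(1 − n/N)·s²/n.
f = 4004/34242 = 0.11693242; Var(ȳ) = 0.88306758·147400/4004 = 32.508532.
Var(Ŷ) = 34242² · 32.508532 = 3.8116727 × 10^10.
SE(Ŷ) = √(3.8116727 × 10^10) = 195240.

195240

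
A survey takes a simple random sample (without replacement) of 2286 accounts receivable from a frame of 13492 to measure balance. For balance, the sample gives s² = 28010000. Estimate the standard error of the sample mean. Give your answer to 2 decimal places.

Under SRS without replacement, Var(ȳ) = (1 − f)·s²/n with f = n/N = 2286/13492 = 0.16943374.
Var(ȳ) = (1 − 0.16943374)·28010000/2286 = 0.83056626·12252.843 = 10176.798.
SE(ȳ) = √(10176.798) = 100.88.

100.88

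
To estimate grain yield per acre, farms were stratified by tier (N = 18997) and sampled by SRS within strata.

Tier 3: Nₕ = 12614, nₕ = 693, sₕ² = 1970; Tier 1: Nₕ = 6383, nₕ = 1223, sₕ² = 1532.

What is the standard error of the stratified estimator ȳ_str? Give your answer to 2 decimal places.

Var(ȳ_str) = Σₕ Wₕ²(1 − fₕ)sₕ²/nₕ with Wₕ = Nₕ/N, N = 18997.
Tier 3: Wₕ = 0.66399958; term = 0.66399958²·(1 − 0.05493896)·1970/693 = 1.184482.
Tier 1: Wₕ = 0.33600042; term = 0.33600042²·(1 − 0.19160269)·1532/1223 = 0.11432384.
Sum = 1.2988058.
SE = √(1.2988058) = 1.14.

1.14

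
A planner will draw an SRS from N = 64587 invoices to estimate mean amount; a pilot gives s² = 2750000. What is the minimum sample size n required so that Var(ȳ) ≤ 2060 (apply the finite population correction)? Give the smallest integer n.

1308

Without fpc, n₀ = s²/D = 2750000/2060 = 1334.9515.
With fpc, (1 − n/N)·s²/n ≤ D requires n ≥ n₀/(1 + n₀/N) = 1334.9515/(1 + 1334.9515/64587) = 1307.9181.
Rounding up, n = 1308.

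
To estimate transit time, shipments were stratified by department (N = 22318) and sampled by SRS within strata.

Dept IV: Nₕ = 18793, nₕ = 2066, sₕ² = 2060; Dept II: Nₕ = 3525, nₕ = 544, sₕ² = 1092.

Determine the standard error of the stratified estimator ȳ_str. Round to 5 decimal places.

Var(ȳ_str) = Σₕ Wₕ²(1 − fₕ)sₕ²/nₕ with Wₕ = Nₕ/N, N = 22318.
Dept IV: Wₕ = 0.84205574; term = 0.84205574²·(1 − 0.10993455)·2060/2066 = 0.62927507.
Dept II: Wₕ = 0.15794426; term = 0.15794426²·(1 − 0.15432624)·1092/544 = 0.042348135.
Sum = 0.67162321.
SE = √(0.67162321) = 0.81953.

0.81953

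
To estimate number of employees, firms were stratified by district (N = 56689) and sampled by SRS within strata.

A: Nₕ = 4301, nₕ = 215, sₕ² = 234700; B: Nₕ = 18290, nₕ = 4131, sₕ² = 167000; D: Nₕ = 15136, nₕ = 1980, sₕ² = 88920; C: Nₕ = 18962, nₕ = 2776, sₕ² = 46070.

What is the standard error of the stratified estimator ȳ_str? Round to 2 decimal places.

3.69

Var(ȳ_str) = Σₕ Wₕ²(1 − fₕ)sₕ²/nₕ with Wₕ = Nₕ/N, N = 56689.
A: Wₕ = 0.07587010; term = 0.07587010²·(1 − 0.04998837)·234700/215 = 5.9695946.
B: Wₕ = 0.32263755; term = 0.32263755²·(1 − 0.22586113)·167000/4131 = 3.2576916.
D: Wₕ = 0.26700065; term = 0.26700065²·(1 − 0.13081395)·88920/1980 = 2.7827338.
C: Wₕ = 0.33449170; term = 0.33449170²·(1 − 0.14639806)·46070/2776 = 1.5849838.
Sum = 13.595004.
SE = √(13.595004) = 3.69.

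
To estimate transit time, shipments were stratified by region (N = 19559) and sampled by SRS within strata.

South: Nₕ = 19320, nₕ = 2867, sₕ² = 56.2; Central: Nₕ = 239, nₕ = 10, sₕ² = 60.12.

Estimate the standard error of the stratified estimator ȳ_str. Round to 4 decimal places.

Var(ȳ_str) = Σₕ Wₕ²(1 − fₕ)sₕ²/nₕ with Wₕ = Nₕ/N, N = 19559.
South: Wₕ = 0.98778056; term = 0.98778056²·(1 − 0.14839545)·56.2/2867 = 0.016287992.
Central: Wₕ = 0.01221944; term = 0.01221944²·(1 − 0.04184100)·60.12/10 = 8.6012003 × 10^-4.
Sum = 0.017148112.
SE = √(0.017148112) = 0.1310.

0.1310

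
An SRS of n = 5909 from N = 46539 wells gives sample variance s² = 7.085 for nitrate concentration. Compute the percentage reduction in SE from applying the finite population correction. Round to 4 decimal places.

f = n/N = 5909/46539 = 0.12696878.
SE_no-fpc = √(s²/n) = 0.034626846; SE_fpc = √((1−f)s²/n) = 0.032353988.
Ratio = √(1−f) = 0.93436140. Reduction = 100·(1 − 0.93436140) = 6.5639%.

6.5639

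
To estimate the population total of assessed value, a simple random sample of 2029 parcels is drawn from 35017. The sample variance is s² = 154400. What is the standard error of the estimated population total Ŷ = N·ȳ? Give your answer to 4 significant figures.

296500

Var(Ŷ) = N²·Var(ȳ) = N²·(1 − n/N)·s²/n.
f = 2029/35017 = 0.05794328; Var(ȳ) = 0.94205672·154400/2029 = 71.687312.
Var(Ŷ) = 35017² · 71.687312 = 8.7902286 × 10^10.
SE(Ŷ) = √(8.7902286 × 10^10) = 296500.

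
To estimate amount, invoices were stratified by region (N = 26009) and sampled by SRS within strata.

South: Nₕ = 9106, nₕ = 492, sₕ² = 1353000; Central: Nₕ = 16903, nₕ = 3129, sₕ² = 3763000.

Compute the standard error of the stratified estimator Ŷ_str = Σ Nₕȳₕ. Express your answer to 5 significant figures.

704060

Var(Ŷ_str) = Σₕ Nₕ²(1 − fₕ)sₕ²/nₕ.
South: 9106²·(1 − 492/9106)·1353000/492 = 2.1570748 × 10^11.
Central: 16903²·(1 − 3129/16903)·3763000/3129 = 2.7999645 × 10^11.
Sum = 4.9570393 × 10^11.
SE = √(4.9570393 × 10^11) = 704060.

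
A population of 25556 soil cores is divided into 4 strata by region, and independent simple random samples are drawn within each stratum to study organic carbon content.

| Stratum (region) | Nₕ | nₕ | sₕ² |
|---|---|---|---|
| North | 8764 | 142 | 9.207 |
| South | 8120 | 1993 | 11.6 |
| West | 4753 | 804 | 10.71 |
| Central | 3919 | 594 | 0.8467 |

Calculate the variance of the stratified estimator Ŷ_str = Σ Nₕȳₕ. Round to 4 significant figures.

Var(Ŷ_str) = Σₕ Nₕ²(1 − fₕ)sₕ²/nₕ.
North: 8764²·(1 − 142/8764)·9.207/142 = 4.8993694 × 10^6.
South: 8120²·(1 − 1993/8120)·11.6/1993 = 289570.69.
West: 4753²·(1 − 804/4753)·10.71/804 = 250027.84.
Central: 3919²·(1 − 594/3919)·0.8467/594 = 18574.196.
Sum = 5.4575421 × 10^6.

5.458 × 10^6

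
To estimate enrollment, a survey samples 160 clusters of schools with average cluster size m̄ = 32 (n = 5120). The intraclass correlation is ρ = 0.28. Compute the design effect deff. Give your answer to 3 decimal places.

9.680

deff = 1 + (32 − 1)·0.28 = 1 + 8.68 = 9.68.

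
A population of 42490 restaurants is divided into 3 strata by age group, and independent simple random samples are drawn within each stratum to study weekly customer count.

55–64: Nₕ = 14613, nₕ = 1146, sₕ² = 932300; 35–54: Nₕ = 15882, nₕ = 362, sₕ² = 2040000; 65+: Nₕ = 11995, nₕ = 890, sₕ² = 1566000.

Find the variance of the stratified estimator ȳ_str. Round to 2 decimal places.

987.89

Var(ȳ_str) = Σₕ Wₕ²(1 − fₕ)sₕ²/nₕ with Wₕ = Nₕ/N, N = 42490.
55–64: Wₕ = 0.34391622; term = 0.34391622²·(1 − 0.07842332)·932300/1146 = 88.676358.
35–54: Wₕ = 0.37378207; term = 0.37378207²·(1 − 0.02279310)·2040000/362 = 769.38735.
65+: Wₕ = 0.28230172; term = 0.28230172²·(1 − 0.07419758)·1566000/890 = 129.82164.
Sum = 987.88535.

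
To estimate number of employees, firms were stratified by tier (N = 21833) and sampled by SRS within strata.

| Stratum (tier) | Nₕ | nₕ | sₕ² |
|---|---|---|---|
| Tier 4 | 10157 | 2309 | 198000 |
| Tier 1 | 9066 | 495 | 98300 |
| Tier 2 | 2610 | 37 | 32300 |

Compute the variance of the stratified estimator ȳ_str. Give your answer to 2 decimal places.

Var(ȳ_str) = Σₕ Wₕ²(1 − fₕ)sₕ²/nₕ with Wₕ = Nₕ/N, N = 21833.
Tier 4: Wₕ = 0.46521321; term = 0.46521321²·(1 − 0.22733090)·198000/2309 = 14.339661.
Tier 1: Wₕ = 0.41524298; term = 0.41524298²·(1 − 0.05459960)·98300/495 = 32.371938.
Tier 2: Wₕ = 0.11954381; term = 0.11954381²·(1 − 0.01417625)·32300/37 = 12.29856.
Sum = 59.010159.

59.01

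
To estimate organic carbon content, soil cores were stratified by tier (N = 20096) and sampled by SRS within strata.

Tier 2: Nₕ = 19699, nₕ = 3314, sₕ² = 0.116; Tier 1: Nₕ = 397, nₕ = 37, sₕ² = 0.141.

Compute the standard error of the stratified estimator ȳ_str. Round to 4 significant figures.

Var(ȳ_str) = Σₕ Wₕ²(1 − fₕ)sₕ²/nₕ with Wₕ = Nₕ/N, N = 20096.
Tier 2: Wₕ = 0.98024482; term = 0.98024482²·(1 − 0.16823189)·0.116/3314 = 2.7975436 × 10^-5.
Tier 1: Wₕ = 0.01975518; term = 0.01975518²·(1 − 0.09319899)·0.141/37 = 1.3486248 × 10^-6.
Sum = 2.9324061 × 10^-5.
SE = √(2.9324061 × 10^-5) = 0.005415.

0.005415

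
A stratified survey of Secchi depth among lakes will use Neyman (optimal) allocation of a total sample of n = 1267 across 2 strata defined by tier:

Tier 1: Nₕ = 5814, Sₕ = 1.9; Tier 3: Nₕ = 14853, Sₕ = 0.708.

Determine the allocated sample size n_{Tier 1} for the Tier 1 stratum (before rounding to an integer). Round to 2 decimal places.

Neyman allocation: nₕ = n·NₕSₕ / Σⱼ NⱼSⱼ.
Σ NⱼSⱼ = 5814·1.9 + 14853·0.708 = 21562.524.
n_{Tier 1} = 1267·5814·1.9 / 21562.524 = 649.09.

649.09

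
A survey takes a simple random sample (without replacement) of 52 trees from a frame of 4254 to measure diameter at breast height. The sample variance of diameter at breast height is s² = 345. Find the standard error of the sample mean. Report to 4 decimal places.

2.5600

Under SRS without replacement, Var(ȳ) = (1 − f)·s²/n with f = n/N = 52/4254 = 0.01222379.
Var(ȳ) = (1 − 0.01222379)·345/52 = 0.98777621·6.6346154 = 6.5535152.
SE(ȳ) = √(6.5535152) = 2.5600.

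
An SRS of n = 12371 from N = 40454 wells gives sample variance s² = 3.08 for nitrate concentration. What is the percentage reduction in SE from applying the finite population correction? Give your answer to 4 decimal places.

f = n/N = 12371/40454 = 0.30580412.
SE_no-fpc = √(s²/n) = 0.015778763; SE_fpc = √((1−f)s²/n) = 0.013146616.
Ratio = √(1−f) = 0.83318418. Reduction = 100·(1 − 0.83318418) = 16.6816%.

16.6816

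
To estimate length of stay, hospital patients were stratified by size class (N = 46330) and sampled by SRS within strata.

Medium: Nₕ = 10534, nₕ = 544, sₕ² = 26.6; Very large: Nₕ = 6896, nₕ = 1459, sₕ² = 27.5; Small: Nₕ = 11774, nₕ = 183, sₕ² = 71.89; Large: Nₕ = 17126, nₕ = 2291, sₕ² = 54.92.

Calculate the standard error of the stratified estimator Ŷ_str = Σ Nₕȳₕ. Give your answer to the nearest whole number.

Var(Ŷ_str) = Σₕ Nₕ²(1 − fₕ)sₕ²/nₕ.
Medium: 10534²·(1 − 544/10534)·26.6/544 = 5.1456654 × 10^6.
Very large: 6896²·(1 − 1459/6896)·27.5/1459 = 706698.2.
Small: 11774²·(1 − 183/11774)·71.89/183 = 5.361204 × 10^7.
Large: 17126²·(1 − 2291/17126)·54.92/2291 = 6.0904437 × 10^6.
Sum = 6.5554847 × 10^7.
SE = √(6.5554847 × 10^7) = 8097.

8097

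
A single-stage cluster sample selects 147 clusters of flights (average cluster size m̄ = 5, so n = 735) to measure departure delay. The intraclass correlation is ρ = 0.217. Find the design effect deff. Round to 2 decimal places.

deff = 1 + (5 − 1)·0.217 = 1 + 0.868 = 1.868.

1.87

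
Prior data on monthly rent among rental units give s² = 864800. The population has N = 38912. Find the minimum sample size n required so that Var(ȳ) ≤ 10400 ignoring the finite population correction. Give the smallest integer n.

Without fpc, n₀ = s²/D = 864800/10400 = 83.1538.
Rounding up, n = 84.

84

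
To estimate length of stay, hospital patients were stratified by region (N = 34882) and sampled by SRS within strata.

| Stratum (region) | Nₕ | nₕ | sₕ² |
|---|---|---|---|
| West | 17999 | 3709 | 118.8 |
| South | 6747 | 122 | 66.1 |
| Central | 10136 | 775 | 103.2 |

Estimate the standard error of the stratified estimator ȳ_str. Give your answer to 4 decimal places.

0.1925

Var(ȳ_str) = Σₕ Wₕ²(1 − fₕ)sₕ²/nₕ with Wₕ = Nₕ/N, N = 34882.
West: Wₕ = 0.51599679; term = 0.51599679²·(1 − 0.20606700)·118.8/3709 = 0.0067707606.
South: Wₕ = 0.19342354; term = 0.19342354²·(1 − 0.01808211)·66.1/122 = 0.019903776.
Central: Wₕ = 0.29057967; term = 0.29057967²·(1 − 0.07646014)·103.2/775 = 0.010383986.
Sum = 0.037058523.
SE = √(0.037058523) = 0.1925.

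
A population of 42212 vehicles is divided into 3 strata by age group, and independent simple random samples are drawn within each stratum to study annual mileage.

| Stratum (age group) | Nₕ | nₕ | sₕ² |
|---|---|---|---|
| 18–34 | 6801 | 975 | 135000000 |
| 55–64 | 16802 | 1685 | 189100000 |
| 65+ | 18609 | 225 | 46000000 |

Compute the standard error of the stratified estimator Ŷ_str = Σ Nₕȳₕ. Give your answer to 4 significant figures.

Var(Ŷ_str) = Σₕ Nₕ²(1 − fₕ)sₕ²/nₕ.
18–34: 6801²·(1 − 975/6801)·135000000/975 = 5.4862098 × 10^12.
55–64: 16802²·(1 − 1685/16802)·189100000/1685 = 2.8504814 × 10^13.
65+: 18609²·(1 − 225/18609)·46000000/225 = 6.9942051 × 10^13.
Sum = 1.0393307 × 10^14.
SE = √(1.0393307 × 10^14) = 1.019 × 10^7.

1.019 × 10^7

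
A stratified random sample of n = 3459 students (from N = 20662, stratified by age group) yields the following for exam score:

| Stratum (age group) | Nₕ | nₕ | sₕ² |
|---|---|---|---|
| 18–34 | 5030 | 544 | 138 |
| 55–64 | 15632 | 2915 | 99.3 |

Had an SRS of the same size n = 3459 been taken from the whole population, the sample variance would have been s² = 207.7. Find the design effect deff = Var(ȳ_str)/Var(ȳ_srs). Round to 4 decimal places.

0.5855

Var(ȳ_str) = Σ Wₕ²(1−fₕ)sₕ²/nₕ with Wₕ = Nₕ/20662:
  18–34: (5030/20662)²·(1−544/5030)·138/544 = 0.013407961
  55–64: (15632/20662)²·(1−2915/15632)·99.3/2915 = 0.015862265
  → Var(ȳ_str) = 0.029270226.
Var(ȳ_srs) = (1 − 3459/20662)·207.7/3459 = 0.049993986.
deff = 0.029270226 / 0.049993986 = 0.5855.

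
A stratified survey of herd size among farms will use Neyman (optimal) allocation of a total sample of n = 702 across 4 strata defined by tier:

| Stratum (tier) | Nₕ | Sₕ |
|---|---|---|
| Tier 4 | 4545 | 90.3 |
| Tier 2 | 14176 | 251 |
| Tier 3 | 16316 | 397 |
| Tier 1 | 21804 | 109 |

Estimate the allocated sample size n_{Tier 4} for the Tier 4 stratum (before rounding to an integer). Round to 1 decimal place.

22.5

Neyman allocation: nₕ = n·NₕSₕ / Σⱼ NⱼSⱼ.
Σ NⱼSⱼ = 4545·90.3 + 14176·251 + 16316·397 + 21804·109 = 1.2822678 × 10^7.
n_{Tier 4} = 702·4545·90.3 / (1.2822678 × 10^7) = 22.5.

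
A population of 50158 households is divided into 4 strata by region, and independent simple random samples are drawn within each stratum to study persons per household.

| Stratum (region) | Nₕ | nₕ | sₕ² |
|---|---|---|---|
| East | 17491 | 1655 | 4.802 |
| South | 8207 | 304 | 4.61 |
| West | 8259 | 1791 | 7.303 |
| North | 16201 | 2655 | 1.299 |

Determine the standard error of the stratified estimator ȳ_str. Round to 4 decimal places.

0.0290

Var(ȳ_str) = Σₕ Wₕ²(1 − fₕ)sₕ²/nₕ with Wₕ = Nₕ/N, N = 50158.
East: Wₕ = 0.34871805; term = 0.34871805²·(1 − 0.09462009)·4.802/1655 = 3.1945072 × 10^-4.
South: Wₕ = 0.16362295; term = 0.16362295²·(1 − 0.03704155)·4.61/304 = 3.9095191 × 10^-4.
West: Wₕ = 0.16465968; term = 0.16465968²·(1 − 0.21685434)·7.303/1791 = 8.6581034 × 10^-5.
North: Wₕ = 0.32299932; term = 0.32299932²·(1 − 0.16387877)·1.299/2655 = 4.2679281 × 10^-5.
Sum = 8.3966295 × 10^-4.
SE = √(8.3966295 × 10^-4) = 0.0290.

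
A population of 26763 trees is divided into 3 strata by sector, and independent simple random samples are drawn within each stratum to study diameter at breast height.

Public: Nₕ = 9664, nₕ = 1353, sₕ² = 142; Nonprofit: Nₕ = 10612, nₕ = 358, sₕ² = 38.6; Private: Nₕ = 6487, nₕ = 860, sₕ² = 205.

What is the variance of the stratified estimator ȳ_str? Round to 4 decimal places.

Var(ȳ_str) = Σₕ Wₕ²(1 − fₕ)sₕ²/nₕ with Wₕ = Nₕ/N, N = 26763.
Public: Wₕ = 0.36109554; term = 0.36109554²·(1 − 0.14000414)·142/1353 = 0.011768772.
Nonprofit: Wₕ = 0.39651758; term = 0.39651758²·(1 − 0.03373539)·38.6/358 = 0.016380428.
Private: Wₕ = 0.24238688; term = 0.24238688²·(1 − 0.13257284)·205/860 = 0.012148052.
Sum = 0.040297252.

0.0403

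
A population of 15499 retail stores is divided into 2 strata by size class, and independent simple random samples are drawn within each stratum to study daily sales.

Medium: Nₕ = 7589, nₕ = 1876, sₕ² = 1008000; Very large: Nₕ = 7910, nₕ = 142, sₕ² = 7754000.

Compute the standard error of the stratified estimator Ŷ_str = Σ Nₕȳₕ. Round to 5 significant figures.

Var(Ŷ_str) = Σₕ Nₕ²(1 − fₕ)sₕ²/nₕ.
Medium: 7589²·(1 − 1876/7589)·1008000/1876 = 2.3295738 × 10^10.
Very large: 7910²·(1 − 142/7910)·7754000/142 = 3.3552366 × 10^12.
Sum = 3.3785323 × 10^12.
SE = √(3.3785323 × 10^12) = 1.8381 × 10^6.

1.8381 × 10^6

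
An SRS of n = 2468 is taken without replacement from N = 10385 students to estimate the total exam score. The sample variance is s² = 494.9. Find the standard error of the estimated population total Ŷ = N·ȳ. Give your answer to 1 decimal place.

Var(Ŷ) = N²·Var(ȳ) = N²·(1 − n/N)·s²/n.
f = 2468/10385 = 0.23765046; Var(ȳ) = 0.76234954·494.9/2468 = 0.15287147.
Var(Ŷ) = 10385² · 0.15287147 = 1.6486917 × 10^7.
SE(Ŷ) = √(1.6486917 × 10^7) = 4060.4.

4060.4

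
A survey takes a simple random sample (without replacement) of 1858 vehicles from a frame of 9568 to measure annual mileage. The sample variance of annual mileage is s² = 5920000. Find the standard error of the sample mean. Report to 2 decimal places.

50.67

Under SRS without replacement, Var(ȳ) = (1 − f)·s²/n with f = n/N = 1858/9568 = 0.19418896.
Var(ȳ) = (1 − 0.19418896)·5920000/1858 = 0.80581104·3186.2217 = 2567.4926.
SE(ȳ) = √(2567.4926) = 50.67.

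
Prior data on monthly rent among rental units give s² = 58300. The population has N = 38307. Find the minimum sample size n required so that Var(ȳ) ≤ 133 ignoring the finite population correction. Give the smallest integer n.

Without fpc, n₀ = s²/D = 58300/133 = 438.3459.
Rounding up, n = 439.

439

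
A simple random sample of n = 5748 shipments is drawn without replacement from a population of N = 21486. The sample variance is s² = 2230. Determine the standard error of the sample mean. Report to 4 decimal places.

Under SRS without replacement, Var(ȳ) = (1 − f)·s²/n with f = n/N = 5748/21486 = 0.26752304.
Var(ȳ) = (1 − 0.26752304)·2230/5748 = 0.73247696·0.38796103 = 0.28417252.
SE(ȳ) = √(0.28417252) = 0.5331.

0.5331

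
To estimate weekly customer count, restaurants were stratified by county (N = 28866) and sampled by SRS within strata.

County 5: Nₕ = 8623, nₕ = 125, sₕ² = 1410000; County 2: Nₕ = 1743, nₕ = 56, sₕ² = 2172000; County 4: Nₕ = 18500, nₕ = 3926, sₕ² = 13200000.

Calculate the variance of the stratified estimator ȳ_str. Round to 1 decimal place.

Var(ȳ_str) = Σₕ Wₕ²(1 − fₕ)sₕ²/nₕ with Wₕ = Nₕ/N, N = 28866.
County 5: Wₕ = 0.29872514; term = 0.29872514²·(1 − 0.01449612)·1410000/125 = 991.99846.
County 2: Wₕ = 0.06038246; term = 0.06038246²·(1 − 0.03212851)·2172000/56 = 136.87088.
County 4: Wₕ = 0.64089240; term = 0.64089240²·(1 − 0.21221622)·13200000/3926 = 1087.9299.
Sum = 2216.7992.

2216.8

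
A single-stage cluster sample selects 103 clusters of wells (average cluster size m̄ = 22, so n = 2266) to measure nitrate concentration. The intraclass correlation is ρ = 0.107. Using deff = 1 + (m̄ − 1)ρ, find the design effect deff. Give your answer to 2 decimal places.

3.25

deff = 1 + (22 − 1)·0.107 = 1 + 2.247 = 3.247.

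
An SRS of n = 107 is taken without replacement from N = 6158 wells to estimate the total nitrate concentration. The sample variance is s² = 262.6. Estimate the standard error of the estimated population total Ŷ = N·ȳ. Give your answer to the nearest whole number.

Var(Ŷ) = N²·Var(ȳ) = N²·(1 − n/N)·s²/n.
f = 107/6158 = 0.01737577; Var(ȳ) = 0.98262423·262.6/107 = 2.4115619.
Var(Ŷ) = 6158² · 2.4115619 = 9.1448752 × 10^7.
SE(Ŷ) = √(9.1448752 × 10^7) = 9563.

9563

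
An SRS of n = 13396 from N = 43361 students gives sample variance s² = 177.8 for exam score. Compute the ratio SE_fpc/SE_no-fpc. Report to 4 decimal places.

0.8313

f = n/N = 13396/43361 = 0.30894121.
SE_no-fpc = √(s²/n) = 0.11520685; SE_fpc = √((1−f)s²/n) = 0.095771393.
Ratio = √(1−f) = 0.83129946.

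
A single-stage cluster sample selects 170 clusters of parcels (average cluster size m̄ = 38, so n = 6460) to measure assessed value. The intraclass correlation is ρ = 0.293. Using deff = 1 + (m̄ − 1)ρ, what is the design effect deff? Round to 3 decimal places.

deff = 1 + (38 − 1)·0.293 = 1 + 10.841 = 11.841.

11.841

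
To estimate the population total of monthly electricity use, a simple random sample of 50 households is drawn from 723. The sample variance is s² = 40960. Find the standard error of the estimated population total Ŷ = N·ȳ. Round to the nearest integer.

Var(Ŷ) = N²·Var(ȳ) = N²·(1 − n/N)·s²/n.
f = 50/723 = 0.06915629; Var(ȳ) = 0.93084371·40960/50 = 762.54716.
Var(Ŷ) = 723² · 762.54716 = 3.9860551 × 10^8.
SE(Ŷ) = √(3.9860551 × 10^8) = 19965.

19965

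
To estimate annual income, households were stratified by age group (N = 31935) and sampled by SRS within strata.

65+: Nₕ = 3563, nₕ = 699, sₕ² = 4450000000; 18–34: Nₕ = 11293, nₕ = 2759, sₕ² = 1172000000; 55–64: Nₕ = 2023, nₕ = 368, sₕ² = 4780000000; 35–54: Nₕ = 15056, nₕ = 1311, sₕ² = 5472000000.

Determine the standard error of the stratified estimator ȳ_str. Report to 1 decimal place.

Var(ȳ_str) = Σₕ Wₕ²(1 − fₕ)sₕ²/nₕ with Wₕ = Nₕ/N, N = 31935.
65+: Wₕ = 0.11157038; term = 0.11157038²·(1 − 0.19618299)·4450000000/699 = 63699.765.
18–34: Wₕ = 0.35362455; term = 0.35362455²·(1 − 0.24431063)·1172000000/2759 = 40142.465.
55–64: Wₕ = 0.06334742; term = 0.06334742²·(1 − 0.18190806)·4780000000/368 = 42642.251.
35–54: Wₕ = 0.47145765; term = 0.47145765²·(1 − 0.08707492)·5472000000/1311 = 846961.96.
Sum = 993446.44.
SE = √(993446.44) = 996.7.

996.7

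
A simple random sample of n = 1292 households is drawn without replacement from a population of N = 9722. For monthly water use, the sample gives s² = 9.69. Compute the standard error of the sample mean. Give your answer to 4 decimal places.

Under SRS without replacement, Var(ȳ) = (1 − f)·s²/n with f = n/N = 1292/9722 = 0.13289447.
Var(ȳ) = (1 − 0.13289447)·9.69/1292 = 0.86710553·0.0075 = 0.0065032915.
SE(ȳ) = √(0.0065032915) = 0.0806.

0.0806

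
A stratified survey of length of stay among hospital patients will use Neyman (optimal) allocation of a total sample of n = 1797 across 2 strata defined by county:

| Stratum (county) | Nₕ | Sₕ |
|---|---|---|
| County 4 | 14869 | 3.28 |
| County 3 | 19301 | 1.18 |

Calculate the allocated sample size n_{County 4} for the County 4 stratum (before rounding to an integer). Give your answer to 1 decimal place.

Neyman allocation: nₕ = n·NₕSₕ / Σⱼ NⱼSⱼ.
Σ NⱼSⱼ = 14869·3.28 + 19301·1.18 = 71545.5.
n_{County 4} = 1797·14869·3.28 / 71545.5 = 1225.0.

1225.0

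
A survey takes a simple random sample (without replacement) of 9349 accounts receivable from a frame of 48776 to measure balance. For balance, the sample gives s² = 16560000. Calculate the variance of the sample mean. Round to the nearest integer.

Under SRS without replacement, Var(ȳ) = (1 − f)·s²/n with f = n/N = 9349/48776 = 0.19167213.
Var(ȳ) = (1 − 0.19167213)·16560000/9349 = 0.80832787·1771.3124 = 1431.8012.

1432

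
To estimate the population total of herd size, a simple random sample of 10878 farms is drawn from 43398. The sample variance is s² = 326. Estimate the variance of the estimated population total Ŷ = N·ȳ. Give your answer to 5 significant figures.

4.2295 × 10^7

Var(Ŷ) = N²·Var(ȳ) = N²·(1 − n/N)·s²/n.
f = 10878/43398 = 0.25065671; Var(ȳ) = 0.74934329·326/10878 = 0.022456877.
Var(Ŷ) = 43398² · 0.022456877 = 4.2294977 × 10^7.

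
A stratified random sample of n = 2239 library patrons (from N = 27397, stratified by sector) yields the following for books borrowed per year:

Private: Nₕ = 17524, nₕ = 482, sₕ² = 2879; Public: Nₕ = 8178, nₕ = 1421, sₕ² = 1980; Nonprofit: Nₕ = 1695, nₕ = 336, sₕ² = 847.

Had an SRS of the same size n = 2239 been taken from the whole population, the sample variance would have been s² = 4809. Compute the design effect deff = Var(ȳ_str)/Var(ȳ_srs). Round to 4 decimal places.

Var(ȳ_str) = Σ Wₕ²(1−fₕ)sₕ²/nₕ with Wₕ = Nₕ/27397:
  Private: (17524/27397)²·(1−482/17524)·2879/482 = 2.3765251
  Public: (8178/27397)²·(1−1421/8178)·1980/1421 = 0.10258081
  Nonprofit: (1695/27397)²·(1−336/1695)·847/336 = 0.0077361926
  → Var(ȳ_str) = 2.4868421.
Var(ȳ_srs) = (1 − 2239/27397)·4809/2239 = 1.9723037.
deff = 2.4868421 / 1.9723037 = 1.2609.

1.2609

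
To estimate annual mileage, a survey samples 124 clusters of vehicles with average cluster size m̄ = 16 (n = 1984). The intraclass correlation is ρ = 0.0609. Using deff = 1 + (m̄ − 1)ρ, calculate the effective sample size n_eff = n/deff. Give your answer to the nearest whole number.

1037

deff = 1 + (16 − 1)·0.0609 = 1 + 0.9135 = 1.9135.
n_eff = 1984 / 1.9135 = 1037.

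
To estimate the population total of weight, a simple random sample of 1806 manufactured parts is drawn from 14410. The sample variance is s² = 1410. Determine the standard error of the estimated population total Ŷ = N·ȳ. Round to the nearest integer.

11908

Var(Ŷ) = N²·Var(ȳ) = N²·(1 − n/N)·s²/n.
f = 1806/14410 = 0.12532963; Var(ȳ) = 0.87467037·1410/1806 = 0.68288218.
Var(Ŷ) = 14410² · 0.68288218 = 1.4179919 × 10^8.
SE(Ŷ) = √(1.4179919 × 10^8) = 11908.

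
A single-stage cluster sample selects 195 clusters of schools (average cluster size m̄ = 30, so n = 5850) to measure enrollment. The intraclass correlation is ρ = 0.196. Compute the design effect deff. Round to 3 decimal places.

6.684

deff = 1 + (30 − 1)·0.196 = 1 + 5.684 = 6.684.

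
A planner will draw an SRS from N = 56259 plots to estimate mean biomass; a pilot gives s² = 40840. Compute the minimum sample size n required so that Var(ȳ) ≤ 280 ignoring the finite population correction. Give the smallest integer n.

Without fpc, n₀ = s²/D = 40840/280 = 145.8571.
Rounding up, n = 146.

146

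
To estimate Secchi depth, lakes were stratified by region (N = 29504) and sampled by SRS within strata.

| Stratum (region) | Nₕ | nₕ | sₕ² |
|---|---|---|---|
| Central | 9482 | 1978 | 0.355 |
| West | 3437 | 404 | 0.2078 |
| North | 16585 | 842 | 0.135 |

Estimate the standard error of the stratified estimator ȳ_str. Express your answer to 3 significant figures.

0.00830

Var(ȳ_str) = Σₕ Wₕ²(1 − fₕ)sₕ²/nₕ with Wₕ = Nₕ/N, N = 29504.
Central: Wₕ = 0.32138015; term = 0.32138015²·(1 − 0.20860578)·0.355/1978 = 1.4670099 × 10^-5.
West: Wₕ = 0.11649268; term = 0.11649268²·(1 − 0.11754437)·0.2078/404 = 6.1596257 × 10^-6.
North: Wₕ = 0.56212717; term = 0.56212717²·(1 − 0.05076877)·0.135/842 = 4.8090894 × 10^-5.
Sum = 6.8920619 × 10^-5.
SE = √(6.8920619 × 10^-5) = 0.00830.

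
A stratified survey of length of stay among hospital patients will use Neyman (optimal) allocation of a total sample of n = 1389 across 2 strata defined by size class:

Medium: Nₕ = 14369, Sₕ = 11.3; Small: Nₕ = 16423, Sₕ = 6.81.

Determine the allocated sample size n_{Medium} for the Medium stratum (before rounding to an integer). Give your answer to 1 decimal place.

822.5

Neyman allocation: nₕ = n·NₕSₕ / Σⱼ NⱼSⱼ.
Σ NⱼSⱼ = 14369·11.3 + 16423·6.81 = 274210.33.
n_{Medium} = 1389·14369·11.3 / 274210.33 = 822.5.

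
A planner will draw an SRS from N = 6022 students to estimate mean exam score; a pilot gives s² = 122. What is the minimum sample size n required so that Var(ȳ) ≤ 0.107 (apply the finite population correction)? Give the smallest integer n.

Without fpc, n₀ = s²/D = 122/0.107 = 1140.1869.
With fpc, (1 − n/N)·s²/n ≤ D requires n ≥ n₀/(1 + n₀/N) = 1140.1869/(1 + 1140.1869/6022) = 958.6744.
Rounding up, n = 959.

959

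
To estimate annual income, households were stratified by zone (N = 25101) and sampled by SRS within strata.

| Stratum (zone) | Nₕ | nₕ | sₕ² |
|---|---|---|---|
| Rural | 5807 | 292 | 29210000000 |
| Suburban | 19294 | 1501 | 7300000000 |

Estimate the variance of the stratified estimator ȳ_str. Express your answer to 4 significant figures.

7.735 × 10^6

Var(ȳ_str) = Σₕ Wₕ²(1 − fₕ)sₕ²/nₕ with Wₕ = Nₕ/N, N = 25101.
Rural: Wₕ = 0.23134536; term = 0.23134536²·(1 − 0.05028414)·29210000000/292 = 5.0846844 × 10^6.
Suburban: Wₕ = 0.76865464; term = 0.76865464²·(1 − 0.07779621)·7300000000/1501 = 2.6499127 × 10^6.
Sum = 7.7345971 × 10^6.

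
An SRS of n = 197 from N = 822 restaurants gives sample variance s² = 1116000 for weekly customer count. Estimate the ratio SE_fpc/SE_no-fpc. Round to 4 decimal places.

0.8720

f = n/N = 197/822 = 0.23965937.
SE_no-fpc = √(s²/n) = 75.266026; SE_fpc = √((1−f)s²/n) = 65.630103.
Ratio = √(1−f) = 0.87197513.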